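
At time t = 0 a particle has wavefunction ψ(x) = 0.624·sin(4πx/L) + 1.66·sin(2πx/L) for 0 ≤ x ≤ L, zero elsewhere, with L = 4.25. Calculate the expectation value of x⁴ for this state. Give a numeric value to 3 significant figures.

⟨x⁴⟩ = ∫ x⁴·|ψ|² dx / ∫|ψ|² dx (integrals over the domain).
On 0 ≤ x ≤ L (j ≠ l): ∫sin²(jπx/L) dx = L/2, ∫sin(jπx/L)·sin(lπx/L) dx = 0; diagonal moments ∫x·sin²(jπx/L) dx = L²/4, ∫x²·sin²(jπx/L) dx = L³·(1/6 − 1/(4j²π²)); cross terms ∫x·sin(jπx/L)·sin(lπx/L) dx = 0 for j + l even and −4jlL²/(π²(j² − l²)²) for j + l odd, ∫x²·sin(jπx/L)·sin(lπx/L) dx = (−1)^(j+l)·4jlL³/(π²(j² − l²)²); higher powers the same way via product-to-sum and parts.
State is unnormalized: ∫|ψ|² dx = 6.6831, and ∫ψ*·x⁴·ψ dx = 495.34, so ⟨x⁴⟩ = 495.34 / 6.6831.
⟨x⁴⟩ = 74.119.

74.1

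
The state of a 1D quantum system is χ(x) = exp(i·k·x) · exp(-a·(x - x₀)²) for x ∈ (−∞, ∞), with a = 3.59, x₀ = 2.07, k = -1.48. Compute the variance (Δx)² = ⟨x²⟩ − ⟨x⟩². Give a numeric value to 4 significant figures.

0.06964

Compute ⟨x⟩ and ⟨x²⟩ separately, then (Δx)² = ⟨x²⟩ − ⟨x⟩².
Gaussian moments (u = x − x₀): ∫u^(2j)·e^(−2au²) du = (2j−1)!!/(4a)^j · √(π/(2a)), odd powers integrate to 0; here √(π/(2a)) = 0.66147.
Normalization: ∫|χ|² dx = 0.66147.
⟨x⟩ = 2.0700 and ⟨x²⟩ = 4.3545.
(Δx)² = 4.3545 − (2.0700)² = 0.069638.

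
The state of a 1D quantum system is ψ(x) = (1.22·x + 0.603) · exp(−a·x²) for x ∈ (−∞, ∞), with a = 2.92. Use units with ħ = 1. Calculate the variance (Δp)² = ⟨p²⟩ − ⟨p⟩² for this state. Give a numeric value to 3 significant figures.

4.44

Compute ⟨p⟩ and ⟨p²⟩ separately; (Δp)² = ⟨p²⟩ − ⟨p⟩².
Expand each integrand as polynomial × e^(−2ax²) and use ∫x^(2j)·e^(−2ax²) dx = (2j−1)!!/(4a)^j · √(π/(2a)), odd powers → 0; here √(π/(2a)) = 0.73345. Differentiate with the product rule, d/dx e^(−ax²) = −2ax·e^(−ax²).
Normalization: ∫|ψ|² dx = 0.36015.
⟨p⟩ = 0.0000 and ⟨p²⟩ = 4.4356.
(Δp)² = 4.4356 − (0.0000)² = 4.4356.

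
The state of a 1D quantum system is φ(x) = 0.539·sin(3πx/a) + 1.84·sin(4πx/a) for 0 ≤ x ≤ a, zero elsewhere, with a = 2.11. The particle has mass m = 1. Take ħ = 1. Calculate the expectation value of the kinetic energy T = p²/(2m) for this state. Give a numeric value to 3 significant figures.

T = −(ħ²/2m) d²/dx², so ⟨T⟩ = −(ħ²/2m) ∫ φ*·φ'' dx / ∫|φ|² dx; with m = 1.
d²/dx² sin(jπx/a) = −(jπ/a)²·sin(jπx/a); on 0 ≤ x ≤ a, ∫sin²(jπx/a) dx = a/2 and ∫sin(jπx/a)·sin(lπx/a) dx = 0 for j ≠ l, so only diagonal terms survive in ∫|φ|² and ∫φ·φ″; ∫φ·φ′ dx = [φ²/2] between the walls = 0.
State is unnormalized: ∫|φ|² dx = 3.8783, and ∫φ*·(−ħ²/2m · φ'') dx = 66.403, so ⟨T⟩ = 66.403 / 3.8783.
⟨T⟩ = 17.122.

17.1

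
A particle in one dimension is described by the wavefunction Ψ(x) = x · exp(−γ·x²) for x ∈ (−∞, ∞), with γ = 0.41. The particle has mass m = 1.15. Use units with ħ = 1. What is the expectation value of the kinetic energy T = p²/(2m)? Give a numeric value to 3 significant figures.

T = −(ħ²/2m) d²/dx², so ⟨T⟩ = −(ħ²/2m) ∫ Ψ*·Ψ'' dx / ∫|Ψ|² dx; with m = 1.15.
Expand each integrand as polynomial × e^(−2γx²) and use ∫x^(2j)·e^(−2γx²) dx = (2j−1)!!/(4γ)^j · √(π/(2γ)), odd powers → 0; here √(π/(2γ)) = 1.9573. Differentiate with the product rule, d/dx e^(−γx²) = −2γx·e^(−γx²).
State is unnormalized: ∫|Ψ|² dx = 1.1935, and ∫Ψ*·(−ħ²/2m · Ψ'') dx = 0.63827, so ⟨T⟩ = 0.63827 / 1.1935.
⟨T⟩ = 0.53478.

0.535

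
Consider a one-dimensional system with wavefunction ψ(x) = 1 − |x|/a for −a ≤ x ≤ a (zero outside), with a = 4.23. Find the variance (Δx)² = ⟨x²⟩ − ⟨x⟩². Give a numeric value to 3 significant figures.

1.79

Compute ⟨x⟩ and ⟨x²⟩ separately, then (Δx)² = ⟨x²⟩ − ⟨x⟩².
ψ is even, so ∫ over [−a, a] = 2∫₀ᵃ with ψ = 1 − x/a there: ∫₀ᵃ (1 − x/a)² dx = a/3, ∫₀ᵃ x²(1 − x/a)² dx = a³/30, ∫₀ᵃ x⁴(1 − x/a)² dx = a⁵/105.
Normalization: ∫|ψ|² dx = 2.8200.
⟨x⟩ = 0.0000 and ⟨x²⟩ = 1.7893.
(Δx)² = 1.7893 − (0.0000)² = 1.7893.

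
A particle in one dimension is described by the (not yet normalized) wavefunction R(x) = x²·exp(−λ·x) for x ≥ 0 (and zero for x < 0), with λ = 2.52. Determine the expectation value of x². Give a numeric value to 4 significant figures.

1.181

⟨x²⟩ = ∫ x²·|R|² dx / ∫|R|² dx (integrals over the domain).
Every integrand reduces to terms xʲ·e^(−2λx) on [0, ∞); use ∫₀^∞ xʲ·e^(−2λx) dx = j!/(2λ)^(j+1).
State is unnormalized: ∫|R|² dx = 0.0073800, and ∫R*·x²·R dx = 0.0087160, so ⟨x²⟩ = 0.0087160 / 0.0073800.
⟨x²⟩ = 1.1810.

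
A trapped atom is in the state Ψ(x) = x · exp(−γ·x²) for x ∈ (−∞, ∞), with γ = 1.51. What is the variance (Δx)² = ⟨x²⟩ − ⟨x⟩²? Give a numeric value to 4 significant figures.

Compute ⟨x⟩ and ⟨x²⟩ separately, then (Δx)² = ⟨x²⟩ − ⟨x⟩².
Expand each integrand as polynomial × e^(−2γx²) and use ∫x^(2j)·e^(−2γx²) dx = (2j−1)!!/(4γ)^j · √(π/(2γ)), odd powers → 0; here √(π/(2γ)) = 1.0199.
Normalization: ∫|Ψ|² dx = 0.16886.
⟨x⟩ = 0.0000 and ⟨x²⟩ = 0.49669.
(Δx)² = 0.49669 − (0.0000)² = 0.49669.

0.4967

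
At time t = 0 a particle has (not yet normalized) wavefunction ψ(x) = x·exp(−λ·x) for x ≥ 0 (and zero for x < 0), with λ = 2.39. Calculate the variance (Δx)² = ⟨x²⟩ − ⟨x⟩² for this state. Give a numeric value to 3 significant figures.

0.131

Compute ⟨x⟩ and ⟨x²⟩ separately, then (Δx)² = ⟨x²⟩ − ⟨x⟩².
Every integrand reduces to terms xʲ·e^(−2λx) on [0, ∞); use ∫₀^∞ xʲ·e^(−2λx) dx = j!/(2λ)^(j+1).
Normalization: ∫|ψ|² dx = 0.018312.
⟨x⟩ = 0.62762 and ⟨x²⟩ = 0.52520.
(Δx)² = 0.52520 − (0.62762)² = 0.13130.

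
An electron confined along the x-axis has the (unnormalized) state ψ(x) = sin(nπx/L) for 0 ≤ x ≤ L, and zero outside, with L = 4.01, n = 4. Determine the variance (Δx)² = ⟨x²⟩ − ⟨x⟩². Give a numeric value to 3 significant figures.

1.29

Compute ⟨x⟩ and ⟨x²⟩ separately, then (Δx)² = ⟨x²⟩ − ⟨x⟩².
With sin²θ = (1 − cos2θ)/2 on 0 ≤ x ≤ L: ∫sin²(nπx/L) dx = L/2, ∫x·sin²(nπx/L) dx = L²/4, ∫x²·sin²(nπx/L) dx = L³·(1/6 − 1/(4n²π²)); higher powers xᵏ the same way, integrating xᵏ·cos(2nπx/L) by parts.
Normalization: ∫|ψ|² dx = 2.0050.
⟨x⟩ = 2.0050 and ⟨x²⟩ = 5.3091.
(Δx)² = 5.3091 − (2.0050)² = 1.2891.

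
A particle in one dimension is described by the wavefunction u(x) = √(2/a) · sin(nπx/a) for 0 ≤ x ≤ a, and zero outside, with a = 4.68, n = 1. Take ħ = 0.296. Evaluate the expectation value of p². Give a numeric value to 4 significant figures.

0.03948

p² u = −ħ² d²u/dx²; ⟨p²⟩ = −ħ² ∫ u*·u'' dx.
d/dx sin(nπx/a) = (nπ/a)·cos(nπx/a) and d²/dx² sin(nπx/a) = −(nπ/a)²·sin(nπx/a); on 0 ≤ x ≤ a, ∫sin²(nπx/a) dx = a/2 and ∫sin(nπx/a)·cos(nπx/a) dx = 0.
⟨p²⟩ = 0.039481.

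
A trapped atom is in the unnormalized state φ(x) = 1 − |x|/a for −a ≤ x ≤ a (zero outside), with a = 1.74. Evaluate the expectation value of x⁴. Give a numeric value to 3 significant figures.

⟨x⁴⟩ = ∫ x⁴·|φ|² dx / ∫|φ|² dx (integrals over the domain).
φ is even, so ∫ over [−a, a] = 2∫₀ᵃ with φ = 1 − x/a there: ∫₀ᵃ (1 − x/a)² dx = a/3, ∫₀ᵃ x²(1 − x/a)² dx = a³/30, ∫₀ᵃ x⁴(1 − x/a)² dx = a⁵/105.
State is unnormalized: ∫|φ|² dx = 1.1600, and ∫φ*·x⁴·φ dx = 0.30380, so ⟨x⁴⟩ = 0.30380 / 1.1600.
⟨x⁴⟩ = 0.26190.

0.262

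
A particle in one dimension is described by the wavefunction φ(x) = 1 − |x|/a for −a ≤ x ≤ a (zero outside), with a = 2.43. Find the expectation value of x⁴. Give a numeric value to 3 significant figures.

0.996

⟨x⁴⟩ = ∫ x⁴·|φ|² dx / ∫|φ|² dx (integrals over the domain).
φ is even, so ∫ over [−a, a] = 2∫₀ᵃ with φ = 1 − x/a there: ∫₀ᵃ (1 − x/a)² dx = a/3, ∫₀ᵃ x²(1 − x/a)² dx = a³/30, ∫₀ᵃ x⁴(1 − x/a)² dx = a⁵/105.
State is unnormalized: ∫|φ|² dx = 1.6200, and ∫φ*·x⁴·φ dx = 1.6139, so ⟨x⁴⟩ = 1.6139 / 1.6200.
⟨x⁴⟩ = 0.99622.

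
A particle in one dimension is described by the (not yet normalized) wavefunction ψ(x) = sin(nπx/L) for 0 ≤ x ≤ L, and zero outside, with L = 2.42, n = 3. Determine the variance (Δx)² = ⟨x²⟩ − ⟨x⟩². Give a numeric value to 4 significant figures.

0.4551

Compute ⟨x⟩ and ⟨x²⟩ separately, then (Δx)² = ⟨x²⟩ − ⟨x⟩².
With sin²θ = (1 − cos2θ)/2 on 0 ≤ x ≤ L: ∫sin²(nπx/L) dx = L/2, ∫x·sin²(nπx/L) dx = L²/4, ∫x²·sin²(nπx/L) dx = L³·(1/6 − 1/(4n²π²)); higher powers xᵏ the same way, integrating xᵏ·cos(2nπx/L) by parts.
Normalization: ∫|ψ|² dx = 1.2100.
⟨x⟩ = 1.2100 and ⟨x²⟩ = 1.9192.
(Δx)² = 1.9192 − (1.2100)² = 0.45507.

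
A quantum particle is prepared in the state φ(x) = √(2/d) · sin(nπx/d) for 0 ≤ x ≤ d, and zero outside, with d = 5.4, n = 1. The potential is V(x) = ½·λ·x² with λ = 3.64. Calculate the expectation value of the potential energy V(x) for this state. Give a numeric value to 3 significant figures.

⟨V⟩ = ∫ V(x)·|φ|² dx.
With sin²θ = (1 − cos2θ)/2 on 0 ≤ x ≤ d: ∫sin²(nπx/d) dx = d/2, ∫x·sin²(nπx/d) dx = d²/4, ∫x²·sin²(nπx/d) dx = d³·(1/6 − 1/(4n²π²)); higher powers xᵏ the same way, integrating xᵏ·cos(2nπx/d) by parts.
⟨V⟩ = 15.002.

15.0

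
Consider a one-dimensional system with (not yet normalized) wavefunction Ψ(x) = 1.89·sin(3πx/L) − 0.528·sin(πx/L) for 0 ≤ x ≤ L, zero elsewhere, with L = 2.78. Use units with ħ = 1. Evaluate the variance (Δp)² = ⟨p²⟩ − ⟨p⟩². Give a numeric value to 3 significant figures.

10.8

Compute ⟨p⟩ and ⟨p²⟩ separately; (Δp)² = ⟨p²⟩ − ⟨p⟩².
d²/dx² sin(jπx/L) = −(jπ/L)²·sin(jπx/L); on 0 ≤ x ≤ L, ∫sin²(jπx/L) dx = L/2 and ∫sin(jπx/L)·sin(lπx/L) dx = 0 for j ≠ l, so only diagonal terms survive in ∫|Ψ|² and ∫Ψ·Ψ″; ∫Ψ·Ψ′ dx = [Ψ²/2] between the walls = 0.
Normalization: ∫|Ψ|² dx = 5.3527.
⟨p⟩ = 0.0000 and ⟨p²⟩ = 10.754.
(Δp)² = 10.754 − (0.0000)² = 10.754.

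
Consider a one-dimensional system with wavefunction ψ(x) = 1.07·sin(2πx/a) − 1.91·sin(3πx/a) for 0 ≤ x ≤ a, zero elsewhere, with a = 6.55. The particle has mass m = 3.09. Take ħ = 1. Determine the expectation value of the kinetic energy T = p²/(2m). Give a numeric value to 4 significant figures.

0.2906

T = −(ħ²/2m) d²/dx², so ⟨T⟩ = −(ħ²/2m) ∫ ψ*·ψ'' dx / ∫|ψ|² dx; with m = 3.09.
d²/dx² sin(jπx/a) = −(jπ/a)²·sin(jπx/a); on 0 ≤ x ≤ a, ∫sin²(jπx/a) dx = a/2 and ∫sin(jπx/a)·sin(lπx/a) dx = 0 for j ≠ l, so only diagonal terms survive in ∫|ψ|² and ∫ψ·ψ″; ∫ψ·ψ′ dx = [ψ²/2] between the walls = 0.
State is unnormalized: ∫|ψ|² dx = 15.697, and ∫ψ*·(−ħ²/2m · ψ'') dx = 4.5610, so ⟨T⟩ = 4.5610 / 15.697.
⟨T⟩ = 0.29056.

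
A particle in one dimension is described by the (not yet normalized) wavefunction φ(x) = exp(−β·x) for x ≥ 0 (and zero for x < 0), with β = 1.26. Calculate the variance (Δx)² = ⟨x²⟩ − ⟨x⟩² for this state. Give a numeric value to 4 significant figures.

Compute ⟨x⟩ and ⟨x²⟩ separately, then (Δx)² = ⟨x²⟩ − ⟨x⟩².
Every integrand reduces to terms xʲ·e^(−2βx) on [0, ∞); use ∫₀^∞ xʲ·e^(−2βx) dx = j!/(2β)^(j+1).
Normalization: ∫|φ|² dx = 0.39683.
⟨x⟩ = 0.39683 and ⟨x²⟩ = 0.31494.
(Δx)² = 0.31494 − (0.39683)² = 0.15747.

0.1575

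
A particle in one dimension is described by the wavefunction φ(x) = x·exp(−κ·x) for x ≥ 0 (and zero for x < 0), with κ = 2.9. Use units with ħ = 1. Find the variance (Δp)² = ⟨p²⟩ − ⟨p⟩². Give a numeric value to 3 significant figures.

8.41

Compute ⟨p⟩ and ⟨p²⟩ separately; (Δp)² = ⟨p²⟩ − ⟨p⟩².
Differentiate x·exp(−κ·x) with the product rule; every integrand then reduces to terms xʲ·e^(−2κx) on [0, ∞), with ∫₀^∞ xʲ·e^(−2κx) dx = j!/(2κ)^(j+1).
Normalization: ∫|φ|² dx = 0.010251.
⟨p⟩ = 0.0000 and ⟨p²⟩ = 8.4100.
(Δp)² = 8.4100 − (0.0000)² = 8.4100.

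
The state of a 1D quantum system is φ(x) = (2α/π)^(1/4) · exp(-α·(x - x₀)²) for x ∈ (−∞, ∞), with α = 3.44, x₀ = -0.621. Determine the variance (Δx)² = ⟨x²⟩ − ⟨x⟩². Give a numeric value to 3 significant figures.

Compute ⟨x⟩ and ⟨x²⟩ separately, then (Δx)² = ⟨x²⟩ − ⟨x⟩².
Gaussian moments (u = x − x₀): ∫u^(2j)·e^(−2αu²) du = (2j−1)!!/(4α)^j · √(π/(2α)), odd powers integrate to 0; here √(π/(2α)) = 0.67574.
⟨x⟩ = -0.62100 and ⟨x²⟩ = 0.45832.
(Δx)² = 0.45832 − (-0.62100)² = 0.072674.

0.0727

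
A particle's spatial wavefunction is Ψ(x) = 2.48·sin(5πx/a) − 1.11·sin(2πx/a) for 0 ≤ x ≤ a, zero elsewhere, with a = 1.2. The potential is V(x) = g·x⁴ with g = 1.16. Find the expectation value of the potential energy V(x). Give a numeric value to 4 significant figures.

⟨V⟩ = ∫ V(x)·|Ψ|² dx / ∫|Ψ|² dx.
On 0 ≤ x ≤ a (j ≠ l): ∫sin²(jπx/a) dx = a/2, ∫sin(jπx/a)·sin(lπx/a) dx = 0; diagonal moments ∫x·sin²(jπx/a) dx = a²/4, ∫x²·sin²(jπx/a) dx = a³·(1/6 − 1/(4j²π²)); cross terms ∫x·sin(jπx/a)·sin(lπx/a) dx = 0 for j + l even and −4jla²/(π²(j² − l²)²) for j + l odd, ∫x²·sin(jπx/a)·sin(lπx/a) dx = (−1)^(j+l)·4jla³/(π²(j² − l²)²); higher powers the same way via product-to-sum and parts.
State is unnormalized: ∫|Ψ|² dx = 4.4295, and ∫Ψ*·V(x)·Ψ dx = 2.3206, so ⟨V⟩ = 2.3206 / 4.4295.
⟨V⟩ = 0.52389.

0.5239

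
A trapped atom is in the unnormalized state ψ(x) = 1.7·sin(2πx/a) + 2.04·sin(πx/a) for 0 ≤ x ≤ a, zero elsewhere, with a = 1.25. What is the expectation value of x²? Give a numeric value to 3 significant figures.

⟨x²⟩ = ∫ x²·|ψ|² dx / ∫|ψ|² dx (integrals over the domain).
On 0 ≤ x ≤ a (j ≠ l): ∫sin²(jπx/a) dx = a/2, ∫sin(jπx/a)·sin(lπx/a) dx = 0; diagonal moments ∫x·sin²(jπx/a) dx = a²/4, ∫x²·sin²(jπx/a) dx = a³·(1/6 − 1/(4j²π²)); cross terms ∫x·sin(jπx/a)·sin(lπx/a) dx = 0 for j + l even and −4jla²/(π²(j² − l²)²) for j + l odd, ∫x²·sin(jπx/a)·sin(lπx/a) dx = (−1)^(j+l)·4jla³/(π²(j² − l²)²); higher powers the same way via product-to-sum and parts.
State is unnormalized: ∫|ψ|² dx = 4.4073, and ∫ψ*·x²·ψ dx = 0.83373, so ⟨x²⟩ = 0.83373 / 4.4073.
⟨x²⟩ = 0.18917.

0.189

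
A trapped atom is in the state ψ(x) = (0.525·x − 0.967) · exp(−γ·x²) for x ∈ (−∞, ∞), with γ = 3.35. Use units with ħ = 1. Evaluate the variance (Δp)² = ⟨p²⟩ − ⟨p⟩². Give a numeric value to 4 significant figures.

3.494

Compute ⟨p⟩ and ⟨p²⟩ separately; (Δp)² = ⟨p²⟩ − ⟨p⟩².
Expand each integrand as polynomial × e^(−2γx²) and use ∫x^(2j)·e^(−2γx²) dx = (2j−1)!!/(4γ)^j · √(π/(2γ)), odd powers → 0; here √(π/(2γ)) = 0.68476. Differentiate with the product rule, d/dx e^(−γx²) = −2γx·e^(−γx²).
Normalization: ∫|ψ|² dx = 0.65440.
⟨p⟩ = 0.0000 and ⟨p²⟩ = 3.4942.
(Δp)² = 3.4942 − (0.0000)² = 3.4942.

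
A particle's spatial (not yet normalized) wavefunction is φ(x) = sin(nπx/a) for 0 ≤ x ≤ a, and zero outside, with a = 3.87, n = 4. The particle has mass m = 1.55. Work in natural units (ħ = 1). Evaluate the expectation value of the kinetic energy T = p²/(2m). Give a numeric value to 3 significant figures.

3.40

T = −(ħ²/2m) d²/dx², so ⟨T⟩ = −(ħ²/2m) ∫ φ*·φ'' dx / ∫|φ|² dx; with m = 1.55.
d/dx sin(nπx/a) = (nπ/a)·cos(nπx/a) and d²/dx² sin(nπx/a) = −(nπ/a)²·sin(nπx/a); on 0 ≤ x ≤ a, ∫sin²(nπx/a) dx = a/2 and ∫sin(nπx/a)·cos(nπx/a) dx = 0.
State is unnormalized: ∫|φ|² dx = 1.9350, and ∫φ*·(−ħ²/2m · φ'') dx = 6.5814, so ⟨T⟩ = 6.5814 / 1.9350.
⟨T⟩ = 3.4012.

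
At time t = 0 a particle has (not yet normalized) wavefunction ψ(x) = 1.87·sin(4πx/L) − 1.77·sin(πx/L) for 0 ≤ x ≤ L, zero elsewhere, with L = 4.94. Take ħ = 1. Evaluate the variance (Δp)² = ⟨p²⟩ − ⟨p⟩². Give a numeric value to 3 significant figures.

3.60

Compute ⟨p⟩ and ⟨p²⟩ separately; (Δp)² = ⟨p²⟩ − ⟨p⟩².
d²/dx² sin(jπx/L) = −(jπ/L)²·sin(jπx/L); on 0 ≤ x ≤ L, ∫sin²(jπx/L) dx = L/2 and ∫sin(jπx/L)·sin(lπx/L) dx = 0 for j ≠ l, so only diagonal terms survive in ∫|ψ|² and ∫ψ·ψ″; ∫ψ·ψ′ dx = [ψ²/2] between the walls = 0.
Normalization: ∫|ψ|² dx = 16.376.
⟨p⟩ = 0.0000 and ⟨p²⟩ = 3.6042.
(Δp)² = 3.6042 − (0.0000)² = 3.6042.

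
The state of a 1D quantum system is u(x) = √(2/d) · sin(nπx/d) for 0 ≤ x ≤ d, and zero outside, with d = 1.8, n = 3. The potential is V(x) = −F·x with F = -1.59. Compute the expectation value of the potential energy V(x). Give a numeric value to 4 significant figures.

⟨V⟩ = ∫ V(x)·|u|² dx.
With sin²θ = (1 − cos2θ)/2 on 0 ≤ x ≤ d: ∫sin²(nπx/d) dx = d/2, ∫x·sin²(nπx/d) dx = d²/4, ∫x²·sin²(nπx/d) dx = d³·(1/6 − 1/(4n²π²)); higher powers xᵏ the same way, integrating xᵏ·cos(2nπx/d) by parts.
⟨V⟩ = 1.4310.

1.431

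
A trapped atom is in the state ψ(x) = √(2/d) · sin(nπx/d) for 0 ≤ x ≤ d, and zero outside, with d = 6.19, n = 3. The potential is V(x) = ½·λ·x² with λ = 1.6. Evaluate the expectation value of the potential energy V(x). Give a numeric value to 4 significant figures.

10.05

⟨V⟩ = ∫ V(x)·|ψ|² dx.
With sin²θ = (1 − cos2θ)/2 on 0 ≤ x ≤ d: ∫sin²(nπx/d) dx = d/2, ∫x·sin²(nπx/d) dx = d²/4, ∫x²·sin²(nπx/d) dx = d³·(1/6 − 1/(4n²π²)); higher powers xᵏ the same way, integrating xᵏ·cos(2nπx/d) by parts.
⟨V⟩ = 10.045.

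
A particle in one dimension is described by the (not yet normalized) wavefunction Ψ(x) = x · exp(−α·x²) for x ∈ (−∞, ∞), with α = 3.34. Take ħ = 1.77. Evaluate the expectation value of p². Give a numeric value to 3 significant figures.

31.4

p² Ψ = −ħ² d²Ψ/dx²; ⟨p²⟩ = −ħ² ∫ Ψ*·Ψ'' dx / ∫|Ψ|² dx.
Expand each integrand as polynomial × e^(−2αx²) and use ∫x^(2j)·e^(−2αx²) dx = (2j−1)!!/(4α)^j · √(π/(2α)), odd powers → 0; here √(π/(2α)) = 0.68578. Differentiate with the product rule, d/dx e^(−αx²) = −2αx·e^(−αx²).
State is unnormalized: ∫|Ψ|² dx = 0.051331, and ∫Ψ*·(−ħ² Ψ'') dx = 1.6114, so ⟨p²⟩ = 1.6114 / 0.051331.
⟨p²⟩ = 31.392.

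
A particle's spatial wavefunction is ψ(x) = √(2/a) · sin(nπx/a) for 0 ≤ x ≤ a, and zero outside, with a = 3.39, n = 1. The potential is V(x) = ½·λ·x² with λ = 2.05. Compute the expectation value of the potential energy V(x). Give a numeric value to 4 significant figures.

⟨V⟩ = ∫ V(x)·|ψ|² dx.
With sin²θ = (1 − cos2θ)/2 on 0 ≤ x ≤ a: ∫sin²(nπx/a) dx = a/2, ∫x·sin²(nπx/a) dx = a²/4, ∫x²·sin²(nπx/a) dx = a³·(1/6 − 1/(4n²π²)); higher powers xᵏ the same way, integrating xᵏ·cos(2nπx/a) by parts.
⟨V⟩ = 3.3297.

3.330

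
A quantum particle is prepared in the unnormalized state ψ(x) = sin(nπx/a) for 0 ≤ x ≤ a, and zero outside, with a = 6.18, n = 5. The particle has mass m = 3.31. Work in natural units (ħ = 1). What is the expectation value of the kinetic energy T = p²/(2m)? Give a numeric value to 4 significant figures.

T = −(ħ²/2m) d²/dx², so ⟨T⟩ = −(ħ²/2m) ∫ ψ*·ψ'' dx / ∫|ψ|² dx; with m = 3.31.
d/dx sin(nπx/a) = (nπ/a)·cos(nπx/a) and d²/dx² sin(nπx/a) = −(nπ/a)²·sin(nπx/a); on 0 ≤ x ≤ a, ∫sin²(nπx/a) dx = a/2 and ∫sin(nπx/a)·cos(nπx/a) dx = 0.
State is unnormalized: ∫|ψ|² dx = 3.0900, and ∫ψ*·(−ħ²/2m · ψ'') dx = 3.0155, so ⟨T⟩ = 3.0155 / 3.0900.
⟨T⟩ = 0.97590.

0.9759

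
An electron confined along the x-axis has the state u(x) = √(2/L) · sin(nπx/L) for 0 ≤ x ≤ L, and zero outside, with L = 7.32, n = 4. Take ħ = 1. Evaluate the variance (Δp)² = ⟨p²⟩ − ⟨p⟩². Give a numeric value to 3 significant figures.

2.95

Compute ⟨p⟩ and ⟨p²⟩ separately; (Δp)² = ⟨p²⟩ − ⟨p⟩².
d/dx sin(nπx/L) = (nπ/L)·cos(nπx/L) and d²/dx² sin(nπx/L) = −(nπ/L)²·sin(nπx/L); on 0 ≤ x ≤ L, ∫sin²(nπx/L) dx = L/2 and ∫sin(nπx/L)·cos(nπx/L) dx = 0.
⟨p⟩ = 0.0000 and ⟨p²⟩ = 2.9471.
(Δp)² = 2.9471 − (0.0000)² = 2.9471.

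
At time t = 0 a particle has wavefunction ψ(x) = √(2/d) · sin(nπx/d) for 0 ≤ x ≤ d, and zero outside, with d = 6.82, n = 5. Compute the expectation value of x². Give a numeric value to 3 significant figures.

⟨x²⟩ = ∫ x²·|ψ|² dx (integrals over the domain).
With sin²θ = (1 − cos2θ)/2 on 0 ≤ x ≤ d: ∫sin²(nπx/d) dx = d/2, ∫x·sin²(nπx/d) dx = d²/4, ∫x²·sin²(nπx/d) dx = d³·(1/6 − 1/(4n²π²)); higher powers xᵏ the same way, integrating xᵏ·cos(2nπx/d) by parts.
⟨x²⟩ = 15.410.

15.4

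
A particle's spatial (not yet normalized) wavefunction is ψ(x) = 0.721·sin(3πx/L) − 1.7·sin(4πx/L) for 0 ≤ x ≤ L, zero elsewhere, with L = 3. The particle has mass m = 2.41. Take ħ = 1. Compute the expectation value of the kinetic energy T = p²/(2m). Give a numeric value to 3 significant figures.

T = −(ħ²/2m) d²/dx², so ⟨T⟩ = −(ħ²/2m) ∫ ψ*·ψ'' dx / ∫|ψ|² dx; with m = 2.41.
d²/dx² sin(jπx/L) = −(jπ/L)²·sin(jπx/L); on 0 ≤ x ≤ L, ∫sin²(jπx/L) dx = L/2 and ∫sin(jπx/L)·sin(lπx/L) dx = 0 for j ≠ l, so only diagonal terms survive in ∫|ψ|² and ∫ψ·ψ″; ∫ψ·ψ′ dx = [ψ²/2] between the walls = 0.
State is unnormalized: ∫|ψ|² dx = 5.1148, and ∫ψ*·(−ħ²/2m · ψ'') dx = 17.377, so ⟨T⟩ = 17.377 / 5.1148.
⟨T⟩ = 3.3974.

3.40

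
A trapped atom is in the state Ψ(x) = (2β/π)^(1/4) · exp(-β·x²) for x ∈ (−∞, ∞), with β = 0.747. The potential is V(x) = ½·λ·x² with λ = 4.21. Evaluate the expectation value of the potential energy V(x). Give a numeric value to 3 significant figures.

⟨V⟩ = ∫ V(x)·|Ψ|² dx.
Gaussian moments: ∫x^(2j)·e^(−2βx²) dx = (2j−1)!!/(4β)^j · √(π/(2β)), odd powers integrate to 0; here √(π/(2β)) = 1.4501.
⟨V⟩ = 0.70448.

0.704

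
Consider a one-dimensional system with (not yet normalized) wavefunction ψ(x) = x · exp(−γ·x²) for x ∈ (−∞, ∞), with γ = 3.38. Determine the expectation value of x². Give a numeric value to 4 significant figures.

⟨x²⟩ = ∫ x²·|ψ|² dx / ∫|ψ|² dx (integrals over the domain).
Expand each integrand as polynomial × e^(−2γx²) and use ∫x^(2j)·e^(−2γx²) dx = (2j−1)!!/(4γ)^j · √(π/(2γ)), odd powers → 0; here √(π/(2γ)) = 0.68171.
State is unnormalized: ∫|ψ|² dx = 0.050423, and ∫ψ*·x²·ψ dx = 0.011188, so ⟨x²⟩ = 0.011188 / 0.050423.
⟨x²⟩ = 0.22189.

0.2219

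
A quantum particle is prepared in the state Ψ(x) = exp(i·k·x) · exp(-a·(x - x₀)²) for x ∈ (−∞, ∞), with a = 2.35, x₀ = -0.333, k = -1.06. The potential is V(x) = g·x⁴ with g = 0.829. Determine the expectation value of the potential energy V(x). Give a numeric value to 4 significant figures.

0.09702

⟨V⟩ = ∫ V(x)·|Ψ|² dx / ∫|Ψ|² dx.
Gaussian moments (u = x − x₀): ∫u^(2j)·e^(−2au²) du = (2j−1)!!/(4a)^j · √(π/(2a)), odd powers integrate to 0; here √(π/(2a)) = 0.81757.
State is unnormalized: ∫|Ψ|² dx = 0.81757, and ∫Ψ*·V(x)·Ψ dx = 0.079318, so ⟨V⟩ = 0.079318 / 0.81757.
⟨V⟩ = 0.097017.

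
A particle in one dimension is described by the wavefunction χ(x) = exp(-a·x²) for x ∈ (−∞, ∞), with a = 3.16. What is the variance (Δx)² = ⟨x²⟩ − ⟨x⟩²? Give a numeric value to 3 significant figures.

Compute ⟨x⟩ and ⟨x²⟩ separately, then (Δx)² = ⟨x²⟩ − ⟨x⟩².
Gaussian moments: ∫x^(2j)·e^(−2ax²) dx = (2j−1)!!/(4a)^j · √(π/(2a)), odd powers integrate to 0; here √(π/(2a)) = 0.70504.
Normalization: ∫|χ|² dx = 0.70504.
⟨x⟩ = 0.0000 and ⟨x²⟩ = 0.079114.
(Δx)² = 0.079114 − (0.0000)² = 0.079114.

0.0791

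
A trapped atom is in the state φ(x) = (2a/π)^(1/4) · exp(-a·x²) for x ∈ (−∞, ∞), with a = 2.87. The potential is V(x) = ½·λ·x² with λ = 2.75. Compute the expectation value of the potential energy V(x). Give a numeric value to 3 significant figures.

0.120

⟨V⟩ = ∫ V(x)·|φ|² dx.
Gaussian moments: ∫x^(2j)·e^(−2ax²) dx = (2j−1)!!/(4a)^j · √(π/(2a)), odd powers integrate to 0; here √(π/(2a)) = 0.73981.
⟨V⟩ = 0.11977.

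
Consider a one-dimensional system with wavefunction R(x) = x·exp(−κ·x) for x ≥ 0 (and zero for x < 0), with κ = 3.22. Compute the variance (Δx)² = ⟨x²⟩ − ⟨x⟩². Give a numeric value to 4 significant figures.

Compute ⟨x⟩ and ⟨x²⟩ separately, then (Δx)² = ⟨x²⟩ − ⟨x⟩².
Every integrand reduces to terms xʲ·e^(−2κx) on [0, ∞); use ∫₀^∞ xʲ·e^(−2κx) dx = j!/(2κ)^(j+1).
Normalization: ∫|R|² dx = 0.0074881.
⟨x⟩ = 0.46584 and ⟨x²⟩ = 0.28934.
(Δx)² = 0.28934 − (0.46584)² = 0.072335.

0.07234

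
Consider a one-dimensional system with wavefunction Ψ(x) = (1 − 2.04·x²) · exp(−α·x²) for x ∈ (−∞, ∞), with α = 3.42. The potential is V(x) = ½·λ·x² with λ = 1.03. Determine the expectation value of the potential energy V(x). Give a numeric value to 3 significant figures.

0.0215

⟨V⟩ = ∫ V(x)·|Ψ|² dx / ∫|Ψ|² dx.
Expand each integrand as polynomial × e^(−2αx²) and use ∫x^(2j)·e^(−2αx²) dx = (2j−1)!!/(4α)^j · √(π/(2α)), odd powers → 0; here √(π/(2α)) = 0.67771.
State is unnormalized: ∫|Ψ|² dx = 0.52080, and ∫Ψ*·V(x)·Ψ dx = 0.011196, so ⟨V⟩ = 0.011196 / 0.52080.
⟨V⟩ = 0.021498.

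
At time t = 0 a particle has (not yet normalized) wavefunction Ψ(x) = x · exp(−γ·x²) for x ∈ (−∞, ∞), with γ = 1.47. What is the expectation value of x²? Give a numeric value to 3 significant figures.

⟨x²⟩ = ∫ x²·|Ψ|² dx / ∫|Ψ|² dx (integrals over the domain).
Expand each integrand as polynomial × e^(−2γx²) and use ∫x^(2j)·e^(−2γx²) dx = (2j−1)!!/(4γ)^j · √(π/(2γ)), odd powers → 0; here √(π/(2γ)) = 1.0337.
State is unnormalized: ∫|Ψ|² dx = 0.17580, and ∫Ψ*·x²·Ψ dx = 0.089695, so ⟨x²⟩ = 0.089695 / 0.17580.
⟨x²⟩ = 0.51020.

0.510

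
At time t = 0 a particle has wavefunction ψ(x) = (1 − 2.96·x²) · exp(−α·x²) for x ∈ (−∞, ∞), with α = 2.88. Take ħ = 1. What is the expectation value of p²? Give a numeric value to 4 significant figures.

p² ψ = −ħ² d²ψ/dx²; ⟨p²⟩ = −ħ² ∫ ψ*·ψ'' dx / ∫|ψ|² dx.
Expand each integrand as polynomial × e^(−2αx²) and use ∫x^(2j)·e^(−2αx²) dx = (2j−1)!!/(4α)^j · √(π/(2α)), odd powers → 0; here √(π/(2α)) = 0.73852. Differentiate with the product rule, d/dx e^(−αx²) = −2αx·e^(−αx²).
State is unnormalized: ∫|ψ|² dx = 0.50528, and ∫ψ*·(−ħ² ψ'') dx = 4.2029, so ⟨p²⟩ = 4.2029 / 0.50528.
⟨p²⟩ = 8.3180.

8.318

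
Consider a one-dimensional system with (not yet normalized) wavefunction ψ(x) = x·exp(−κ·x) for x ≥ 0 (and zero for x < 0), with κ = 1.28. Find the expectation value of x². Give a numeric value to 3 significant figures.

⟨x²⟩ = ∫ x²·|ψ|² dx / ∫|ψ|² dx (integrals over the domain).
Every integrand reduces to terms xʲ·e^(−2κx) on [0, ∞); use ∫₀^∞ xʲ·e^(−2κx) dx = j!/(2κ)^(j+1).
State is unnormalized: ∫|ψ|² dx = 0.11921, and ∫ψ*·x²·ψ dx = 0.21828, so ⟨x²⟩ = 0.21828 / 0.11921.
⟨x²⟩ = 1.8311.

1.83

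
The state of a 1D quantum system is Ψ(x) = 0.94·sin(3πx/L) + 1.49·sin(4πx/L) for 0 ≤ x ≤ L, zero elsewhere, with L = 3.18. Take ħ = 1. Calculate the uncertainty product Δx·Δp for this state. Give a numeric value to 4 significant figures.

2.559

Δx = √(⟨x²⟩−⟨x⟩²), Δp = √(⟨p²⟩−⟨p⟩²).
On 0 ≤ x ≤ L (j ≠ l): ∫sin²(jπx/L) dx = L/2, ∫sin(jπx/L)·sin(lπx/L) dx = 0; diagonal moments ∫x·sin²(jπx/L) dx = L²/4, ∫x²·sin²(jπx/L) dx = L³·(1/6 − 1/(4j²π²)); cross terms ∫x·sin(jπx/L)·sin(lπx/L) dx = 0 for j + l even and −4jlL²/(π²(j² − l²)²) for j + l odd, ∫x²·sin(jπx/L)·sin(lπx/L) dx = (−1)^(j+l)·4jlL³/(π²(j² − l²)²); higher powers the same way via product-to-sum and parts. d²/dx² sin(jπx/L) = −(jπ/L)²·sin(jπx/L); on 0 ≤ x ≤ L, ∫sin²(jπx/L) dx = L/2 and ∫sin(jπx/L)·sin(lπx/L) dx = 0 for j ≠ l, so only diagonal terms survive in ∫|Ψ|² and ∫Ψ·Ψ″; ∫Ψ·Ψ′ dx = [Ψ²/2] between the walls = 0.
Normalization: ∫|Ψ|² dx = 4.9349.
⟨x⟩ = 1.0203, ⟨x²⟩ = 1.5200 ⇒ Δx = 0.69210.
⟨p⟩ = 0.0000, ⟨p²⟩ = 13.671 ⇒ Δp = 3.6974.
Δx·Δp = 2.5590.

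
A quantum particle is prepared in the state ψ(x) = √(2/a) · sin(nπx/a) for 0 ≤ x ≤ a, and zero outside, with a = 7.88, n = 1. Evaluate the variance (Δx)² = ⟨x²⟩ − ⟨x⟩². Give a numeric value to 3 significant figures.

2.03

Compute ⟨x⟩ and ⟨x²⟩ separately, then (Δx)² = ⟨x²⟩ − ⟨x⟩².
With sin²θ = (1 − cos2θ)/2 on 0 ≤ x ≤ a: ∫sin²(nπx/a) dx = a/2, ∫x·sin²(nπx/a) dx = a²/4, ∫x²·sin²(nπx/a) dx = a³·(1/6 − 1/(4n²π²)); higher powers xᵏ the same way, integrating xᵏ·cos(2nπx/a) by parts.
⟨x⟩ = 3.9400 and ⟨x²⟩ = 17.552.
(Δx)² = 17.552 − (3.9400)² = 2.0288.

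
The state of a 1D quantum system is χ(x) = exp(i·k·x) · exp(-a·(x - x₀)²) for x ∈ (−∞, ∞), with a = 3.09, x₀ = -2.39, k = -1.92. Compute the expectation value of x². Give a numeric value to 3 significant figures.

5.79

⟨x²⟩ = ∫ x²·|χ|² dx / ∫|χ|² dx (integrals over the domain).
Gaussian moments (u = x − x₀): ∫u^(2j)·e^(−2au²) du = (2j−1)!!/(4a)^j · √(π/(2a)), odd powers integrate to 0; here √(π/(2a)) = 0.71299.
State is unnormalized: ∫|χ|² dx = 0.71299, and ∫χ*·x²·χ dx = 4.1303, so ⟨x²⟩ = 4.1303 / 0.71299.
⟨x²⟩ = 5.7930.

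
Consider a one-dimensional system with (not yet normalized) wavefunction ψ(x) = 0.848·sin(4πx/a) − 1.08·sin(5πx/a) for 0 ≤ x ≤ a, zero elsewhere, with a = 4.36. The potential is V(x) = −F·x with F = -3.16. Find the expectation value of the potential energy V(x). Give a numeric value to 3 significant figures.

9.57

⟨V⟩ = ∫ V(x)·|ψ|² dx / ∫|ψ|² dx.
On 0 ≤ x ≤ a (j ≠ l): ∫sin²(jπx/a) dx = a/2, ∫sin(jπx/a)·sin(lπx/a) dx = 0; diagonal moments ∫x·sin²(jπx/a) dx = a²/4, ∫x²·sin²(jπx/a) dx = a³·(1/6 − 1/(4j²π²)); cross terms ∫x·sin(jπx/a)·sin(lπx/a) dx = 0 for j + l even and −4jla²/(π²(j² − l²)²) for j + l odd, ∫x²·sin(jπx/a)·sin(lπx/a) dx = (−1)^(j+l)·4jla³/(π²(j² − l²)²); higher powers the same way via product-to-sum and parts.
State is unnormalized: ∫|ψ|² dx = 4.1104, and ∫ψ*·V(x)·ψ dx = 39.326, so ⟨V⟩ = 39.326 / 4.1104.
⟨V⟩ = 9.5675.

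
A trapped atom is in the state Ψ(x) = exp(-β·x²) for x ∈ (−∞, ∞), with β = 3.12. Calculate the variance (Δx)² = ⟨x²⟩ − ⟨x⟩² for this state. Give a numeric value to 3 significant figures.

0.0801

Compute ⟨x⟩ and ⟨x²⟩ separately, then (Δx)² = ⟨x²⟩ − ⟨x⟩².
Gaussian moments: ∫x^(2j)·e^(−2βx²) dx = (2j−1)!!/(4β)^j · √(π/(2β)), odd powers integrate to 0; here √(π/(2β)) = 0.70955.
Normalization: ∫|Ψ|² dx = 0.70955.
⟨x⟩ = 0.0000 and ⟨x²⟩ = 0.080128.
(Δx)² = 0.080128 − (0.0000)² = 0.080128.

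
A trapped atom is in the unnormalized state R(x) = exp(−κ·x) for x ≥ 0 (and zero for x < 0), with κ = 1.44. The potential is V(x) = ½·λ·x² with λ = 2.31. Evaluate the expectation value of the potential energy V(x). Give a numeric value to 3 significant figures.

⟨V⟩ = ∫ V(x)·|R|² dx / ∫|R|² dx.
Every integrand reduces to terms xʲ·e^(−2κx) on [0, ∞); use ∫₀^∞ xʲ·e^(−2κx) dx = j!/(2κ)^(j+1).
State is unnormalized: ∫|R|² dx = 0.34722, and ∫R*·V(x)·R dx = 0.096702, so ⟨V⟩ = 0.096702 / 0.34722.
⟨V⟩ = 0.27850.

0.279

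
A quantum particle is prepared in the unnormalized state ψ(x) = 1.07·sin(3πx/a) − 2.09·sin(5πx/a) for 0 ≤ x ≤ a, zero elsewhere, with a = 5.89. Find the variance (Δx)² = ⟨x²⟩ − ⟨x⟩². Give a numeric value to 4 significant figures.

Compute ⟨x⟩ and ⟨x²⟩ separately, then (Δx)² = ⟨x²⟩ − ⟨x⟩².
On 0 ≤ x ≤ a (j ≠ l): ∫sin²(jπx/a) dx = a/2, ∫sin(jπx/a)·sin(lπx/a) dx = 0; diagonal moments ∫x·sin²(jπx/a) dx = a²/4, ∫x²·sin²(jπx/a) dx = a³·(1/6 − 1/(4j²π²)); cross terms ∫x·sin(jπx/a)·sin(lπx/a) dx = 0 for j + l even and −4jla²/(π²(j² − l²)²) for j + l odd, ∫x²·sin(jπx/a)·sin(lπx/a) dx = (−1)^(j+l)·4jla³/(π²(j² − l²)²); higher powers the same way via product-to-sum and parts.
Normalization: ∫|ψ|² dx = 16.236.
⟨x⟩ = 2.9450 and ⟨x²⟩ = 10.131.
(Δx)² = 10.131 − (2.9450)² = 1.4580.

1.458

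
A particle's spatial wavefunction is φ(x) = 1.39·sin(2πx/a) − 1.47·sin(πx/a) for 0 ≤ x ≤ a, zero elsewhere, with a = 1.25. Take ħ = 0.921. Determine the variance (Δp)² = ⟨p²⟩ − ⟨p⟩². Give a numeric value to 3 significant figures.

Compute ⟨p⟩ and ⟨p²⟩ separately; (Δp)² = ⟨p²⟩ − ⟨p⟩².
d²/dx² sin(jπx/a) = −(jπ/a)²·sin(jπx/a); on 0 ≤ x ≤ a, ∫sin²(jπx/a) dx = a/2 and ∫sin(jπx/a)·sin(lπx/a) dx = 0 for j ≠ l, so only diagonal terms survive in ∫|φ|² and ∫φ·φ″; ∫φ·φ′ dx = [φ²/2] between the walls = 0.
Normalization: ∫|φ|² dx = 2.5581.
⟨p⟩ = 0.0000 and ⟨p²⟩ = 12.946.
(Δp)² = 12.946 − (0.0000)² = 12.946.

12.9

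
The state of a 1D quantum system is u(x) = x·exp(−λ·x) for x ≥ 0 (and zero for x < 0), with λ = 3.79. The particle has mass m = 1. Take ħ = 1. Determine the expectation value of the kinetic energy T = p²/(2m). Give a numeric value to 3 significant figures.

7.18

T = −(ħ²/2m) d²/dx², so ⟨T⟩ = −(ħ²/2m) ∫ u*·u'' dx / ∫|u|² dx; with m = 1.
Differentiate x·exp(−λ·x) with the product rule; every integrand then reduces to terms xʲ·e^(−2λx) on [0, ∞), with ∫₀^∞ xʲ·e^(−2λx) dx = j!/(2λ)^(j+1).
State is unnormalized: ∫|u|² dx = 0.0045922, and ∫u*·(−ħ²/2m · u'') dx = 0.032982, so ⟨T⟩ = 0.032982 / 0.0045922.
⟨T⟩ = 7.1821.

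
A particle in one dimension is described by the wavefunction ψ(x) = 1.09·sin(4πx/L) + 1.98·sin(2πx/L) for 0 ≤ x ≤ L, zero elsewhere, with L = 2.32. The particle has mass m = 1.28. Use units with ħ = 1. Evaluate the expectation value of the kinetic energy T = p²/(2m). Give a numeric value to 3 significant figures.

4.86

T = −(ħ²/2m) d²/dx², so ⟨T⟩ = −(ħ²/2m) ∫ ψ*·ψ'' dx / ∫|ψ|² dx; with m = 1.28.
d²/dx² sin(jπx/L) = −(jπ/L)²·sin(jπx/L); on 0 ≤ x ≤ L, ∫sin²(jπx/L) dx = L/2 and ∫sin(jπx/L)·sin(lπx/L) dx = 0 for j ≠ l, so only diagonal terms survive in ∫|ψ|² and ∫ψ·ψ″; ∫ψ·ψ′ dx = [ψ²/2] between the walls = 0.
State is unnormalized: ∫|ψ|² dx = 5.9259, and ∫ψ*·(−ħ²/2m · ψ'') dx = 28.824, so ⟨T⟩ = 28.824 / 5.9259.
⟨T⟩ = 4.8642.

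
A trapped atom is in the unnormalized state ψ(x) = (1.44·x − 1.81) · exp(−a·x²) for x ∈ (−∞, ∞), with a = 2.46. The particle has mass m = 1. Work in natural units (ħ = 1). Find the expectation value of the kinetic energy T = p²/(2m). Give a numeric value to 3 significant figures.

1.38

T = −(ħ²/2m) d²/dx², so ⟨T⟩ = −(ħ²/2m) ∫ ψ*·ψ'' dx / ∫|ψ|² dx; with m = 1.
Expand each integrand as polynomial × e^(−2ax²) and use ∫x^(2j)·e^(−2ax²) dx = (2j−1)!!/(4a)^j · √(π/(2a)), odd powers → 0; here √(π/(2a)) = 0.79908. Differentiate with the product rule, d/dx e^(−ax²) = −2ax·e^(−ax²).
State is unnormalized: ∫|ψ|² dx = 2.7863, and ∫ψ*·(−ħ²/2m · ψ'') dx = 3.8414, so ⟨T⟩ = 3.8414 / 2.7863.
⟨T⟩ = 1.3787.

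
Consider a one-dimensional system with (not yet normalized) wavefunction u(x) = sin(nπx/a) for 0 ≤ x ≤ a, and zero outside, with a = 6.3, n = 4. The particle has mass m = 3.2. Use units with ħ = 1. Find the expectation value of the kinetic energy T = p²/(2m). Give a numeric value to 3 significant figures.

0.622

T = −(ħ²/2m) d²/dx², so ⟨T⟩ = −(ħ²/2m) ∫ u*·u'' dx / ∫|u|² dx; with m = 3.2.
d/dx sin(nπx/a) = (nπ/a)·cos(nπx/a) and d²/dx² sin(nπx/a) = −(nπ/a)²·sin(nπx/a); on 0 ≤ x ≤ a, ∫sin²(nπx/a) dx = a/2 and ∫sin(nπx/a)·cos(nπx/a) dx = 0.
State is unnormalized: ∫|u|² dx = 3.1500, and ∫u*·(−ħ²/2m · u'') dx = 1.9583, so ⟨T⟩ = 1.9583 / 3.1500.
⟨T⟩ = 0.62167.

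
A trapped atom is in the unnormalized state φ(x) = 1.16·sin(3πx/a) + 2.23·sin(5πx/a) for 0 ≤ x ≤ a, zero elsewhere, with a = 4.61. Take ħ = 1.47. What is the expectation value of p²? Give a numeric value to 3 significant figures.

21.7

p² φ = −ħ² d²φ/dx²; ⟨p²⟩ = −ħ² ∫ φ*·φ'' dx / ∫|φ|² dx.
d²/dx² sin(jπx/a) = −(jπ/a)²·sin(jπx/a); on 0 ≤ x ≤ a, ∫sin²(jπx/a) dx = a/2 and ∫sin(jπx/a)·sin(lπx/a) dx = 0 for j ≠ l, so only diagonal terms survive in ∫|φ|² and ∫φ·φ″; ∫φ·φ′ dx = [φ²/2] between the walls = 0.
State is unnormalized: ∫|φ|² dx = 14.564, and ∫φ*·(−ħ² φ'') dx = 315.59, so ⟨p²⟩ = 315.59 / 14.564.
⟨p²⟩ = 21.669.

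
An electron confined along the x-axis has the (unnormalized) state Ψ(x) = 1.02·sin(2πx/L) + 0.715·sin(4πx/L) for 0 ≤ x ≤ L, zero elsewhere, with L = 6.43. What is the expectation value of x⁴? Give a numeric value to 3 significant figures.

⟨x⁴⟩ = ∫ x⁴·|Ψ|² dx / ∫|Ψ|² dx (integrals over the domain).
On 0 ≤ x ≤ L (j ≠ l): ∫sin²(jπx/L) dx = L/2, ∫sin(jπx/L)·sin(lπx/L) dx = 0; diagonal moments ∫x·sin²(jπx/L) dx = L²/4, ∫x²·sin²(jπx/L) dx = L³·(1/6 − 1/(4j²π²)); cross terms ∫x·sin(jπx/L)·sin(lπx/L) dx = 0 for j + l even and −4jlL²/(π²(j² − l²)²) for j + l odd, ∫x²·sin(jπx/L)·sin(lπx/L) dx = (−1)^(j+l)·4jlL³/(π²(j² − l²)²); higher powers the same way via product-to-sum and parts.
State is unnormalized: ∫|Ψ|² dx = 4.9885, and ∫Ψ*·x⁴·Ψ dx = 2148.5, so ⟨x⁴⟩ = 2148.5 / 4.9885.
⟨x⁴⟩ = 430.70.

431.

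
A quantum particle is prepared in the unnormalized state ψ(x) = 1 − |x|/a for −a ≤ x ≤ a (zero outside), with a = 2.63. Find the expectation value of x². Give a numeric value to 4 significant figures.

0.6917

⟨x²⟩ = ∫ x²·|ψ|² dx / ∫|ψ|² dx (integrals over the domain).
ψ is even, so ∫ over [−a, a] = 2∫₀ᵃ with ψ = 1 − x/a there: ∫₀ᵃ (1 − x/a)² dx = a/3, ∫₀ᵃ x²(1 − x/a)² dx = a³/30, ∫₀ᵃ x⁴(1 − x/a)² dx = a⁵/105.
State is unnormalized: ∫|ψ|² dx = 1.7533, and ∫ψ*·x²·ψ dx = 1.2128, so ⟨x²⟩ = 1.2128 / 1.7533.
⟨x²⟩ = 0.69169.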